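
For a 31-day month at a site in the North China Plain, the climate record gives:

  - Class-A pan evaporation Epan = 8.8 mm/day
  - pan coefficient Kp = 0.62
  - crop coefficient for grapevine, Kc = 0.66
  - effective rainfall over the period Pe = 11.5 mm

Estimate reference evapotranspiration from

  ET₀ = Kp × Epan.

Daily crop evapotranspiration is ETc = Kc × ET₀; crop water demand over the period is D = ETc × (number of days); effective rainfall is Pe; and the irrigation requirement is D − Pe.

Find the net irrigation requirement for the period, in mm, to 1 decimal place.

ET₀ = 0.62 × 8.8 = 5.4560 mm/d
ETc = Kc × ET₀ = 0.66 × 5.4560 = 3.6010 mm/d
Crop demand D = ETc × 31 d = 3.6010 × 31 = 111.631 mm
D − Pe = 111.631 − 11.5 = 100.131 mm

100.1 mm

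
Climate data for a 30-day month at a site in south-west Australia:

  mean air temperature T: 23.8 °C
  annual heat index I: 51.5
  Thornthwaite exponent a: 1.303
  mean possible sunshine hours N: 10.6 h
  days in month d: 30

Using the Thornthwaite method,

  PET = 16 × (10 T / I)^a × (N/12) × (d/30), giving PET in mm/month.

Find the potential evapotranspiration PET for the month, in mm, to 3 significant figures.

10T/I = 10 × 23.8 / 51.5 = 4.6214
(10T/I)^a = 4.6214^1.303 = 7.3485
Uncorrected PET = 16 × 7.3485 = 117.576 mm
Correction = (N/12)(d/30) = (10.6/12)(30/30) = 0.8833
PET = 117.576 × 0.8833 = 103.855 mm/month

104 mm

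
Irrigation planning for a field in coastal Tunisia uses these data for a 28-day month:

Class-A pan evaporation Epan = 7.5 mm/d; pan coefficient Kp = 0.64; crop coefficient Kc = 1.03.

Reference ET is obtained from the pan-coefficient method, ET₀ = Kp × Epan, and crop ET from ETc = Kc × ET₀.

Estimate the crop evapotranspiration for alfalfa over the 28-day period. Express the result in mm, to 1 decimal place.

138.4 mm

ET₀ = 0.64 × 7.5 = 4.8000 mm/d
ETc = Kc × ET₀ = 1.03 × 4.8000 = 4.9440 mm/d
Over 28 days: 4.9440 × 28 = 138.432 mm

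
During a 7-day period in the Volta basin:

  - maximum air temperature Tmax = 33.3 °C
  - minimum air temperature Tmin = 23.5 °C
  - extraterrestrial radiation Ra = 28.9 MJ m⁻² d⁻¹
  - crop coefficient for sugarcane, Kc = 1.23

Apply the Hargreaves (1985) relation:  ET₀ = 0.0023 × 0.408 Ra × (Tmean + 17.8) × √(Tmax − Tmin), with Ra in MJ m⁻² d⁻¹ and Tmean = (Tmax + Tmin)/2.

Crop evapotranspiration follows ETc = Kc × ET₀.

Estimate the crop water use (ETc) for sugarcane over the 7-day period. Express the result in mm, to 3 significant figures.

33.8 mm

Tmean = (33.3 + 23.5)/2 = 28.40 °C
0.408 Ra = 0.408 × 28.9 = 11.7912 mm/d equivalent
ET₀ = 0.0023 × 11.7912 × (28.40 + 17.8) × √9.8 = 0.0023 × 11.7912 × 46.20 × 3.1305 = 3.9223 mm/d
ETc = Kc × ET₀ = 1.23 × 3.9223 = 4.8244 mm/d
Over 7 days: 4.8244 × 7 = 33.771 mm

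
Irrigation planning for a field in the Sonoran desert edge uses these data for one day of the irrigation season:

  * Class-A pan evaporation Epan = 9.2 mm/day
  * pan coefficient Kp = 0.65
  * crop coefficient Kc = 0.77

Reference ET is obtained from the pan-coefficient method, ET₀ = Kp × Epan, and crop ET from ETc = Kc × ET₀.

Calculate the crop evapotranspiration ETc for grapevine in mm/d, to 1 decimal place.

ET₀ = 0.65 × 9.2 = 5.9800 mm/d
ETc = Kc × ET₀ = 0.77 × 5.9800 = 4.6046 mm/d

4.6 mm/d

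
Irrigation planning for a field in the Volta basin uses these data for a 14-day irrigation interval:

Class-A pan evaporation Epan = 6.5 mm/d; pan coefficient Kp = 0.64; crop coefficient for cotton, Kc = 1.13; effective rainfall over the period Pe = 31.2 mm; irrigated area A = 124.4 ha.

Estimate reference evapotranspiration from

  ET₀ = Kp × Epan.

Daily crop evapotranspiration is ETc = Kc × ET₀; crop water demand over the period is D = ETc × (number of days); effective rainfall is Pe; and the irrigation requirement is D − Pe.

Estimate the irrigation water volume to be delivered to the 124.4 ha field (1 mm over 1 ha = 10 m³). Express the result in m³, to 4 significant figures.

43060 m³

ET₀ = 0.64 × 6.5 = 4.1600 mm/d
ETc = Kc × ET₀ = 1.13 × 4.1600 = 4.7008 mm/d
Crop demand D = ETc × 14 d = 4.7008 × 14 = 65.811 mm
D − Pe = 65.811 − 31.2 = 34.611 mm
Volume = 34.611 mm × 124.4 ha × 10 = 43056.1 m³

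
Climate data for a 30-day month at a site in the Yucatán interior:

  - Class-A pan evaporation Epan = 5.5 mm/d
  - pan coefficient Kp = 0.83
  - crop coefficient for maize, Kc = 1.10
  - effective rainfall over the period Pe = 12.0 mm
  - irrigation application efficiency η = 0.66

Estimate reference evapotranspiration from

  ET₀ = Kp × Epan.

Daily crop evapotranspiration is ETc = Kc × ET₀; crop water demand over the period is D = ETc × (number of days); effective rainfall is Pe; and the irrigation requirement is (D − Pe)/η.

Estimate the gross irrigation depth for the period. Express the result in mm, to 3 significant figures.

210 mm

ET₀ = 0.83 × 5.5 = 4.5650 mm/d
ETc = Kc × ET₀ = 1.10 × 4.5650 = 5.0215 mm/d
Crop demand D = ETc × 30 d = 5.0215 × 30 = 150.645 mm
D − Pe = 150.645 − 12.0 = 138.645 mm
Gross irrigation = 138.645 / 0.66 = 210.068 mm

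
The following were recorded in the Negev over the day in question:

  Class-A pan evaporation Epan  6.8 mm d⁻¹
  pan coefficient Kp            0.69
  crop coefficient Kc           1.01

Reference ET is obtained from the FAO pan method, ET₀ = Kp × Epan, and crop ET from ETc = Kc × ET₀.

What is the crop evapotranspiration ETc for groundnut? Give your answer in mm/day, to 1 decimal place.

4.7 mm/day

ET₀ = 0.69 × 6.8 = 4.6920 mm/d
ETc = Kc × ET₀ = 1.01 × 4.6920 = 4.7389 mm/d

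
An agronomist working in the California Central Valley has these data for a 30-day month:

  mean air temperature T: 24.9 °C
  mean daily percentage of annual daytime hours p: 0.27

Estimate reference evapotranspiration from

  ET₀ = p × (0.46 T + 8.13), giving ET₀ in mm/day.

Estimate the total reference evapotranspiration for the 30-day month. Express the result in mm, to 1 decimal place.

ET₀ = 0.27 × (0.46 × 24.9 + 8.13) = 0.27 × 19.584 = 5.2877 mm/d
Monthly total = 5.2877 × 30 = 158.631 mm

158.6 mm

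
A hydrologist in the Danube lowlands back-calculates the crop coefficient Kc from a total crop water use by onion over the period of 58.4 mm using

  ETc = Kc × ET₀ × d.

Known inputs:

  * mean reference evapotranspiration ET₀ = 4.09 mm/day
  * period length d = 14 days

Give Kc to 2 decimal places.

1.02

ETc = Kc × ET₀ × d  ⇒  Kc = ETc / (ET₀ × d)
Kc = 58.4 / (4.09 × 14) = 58.4 / 57.26 = 1.0199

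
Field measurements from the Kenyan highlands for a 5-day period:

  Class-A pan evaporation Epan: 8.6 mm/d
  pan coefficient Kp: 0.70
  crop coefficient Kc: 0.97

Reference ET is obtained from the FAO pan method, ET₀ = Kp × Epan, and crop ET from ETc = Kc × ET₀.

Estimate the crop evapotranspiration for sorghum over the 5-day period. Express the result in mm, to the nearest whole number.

29 mm

ET₀ = 0.70 × 8.6 = 6.0200 mm/d
ETc = Kc × ET₀ = 0.97 × 6.0200 = 5.8394 mm/d
Over 5 days: 5.8394 × 5 = 29.197 mm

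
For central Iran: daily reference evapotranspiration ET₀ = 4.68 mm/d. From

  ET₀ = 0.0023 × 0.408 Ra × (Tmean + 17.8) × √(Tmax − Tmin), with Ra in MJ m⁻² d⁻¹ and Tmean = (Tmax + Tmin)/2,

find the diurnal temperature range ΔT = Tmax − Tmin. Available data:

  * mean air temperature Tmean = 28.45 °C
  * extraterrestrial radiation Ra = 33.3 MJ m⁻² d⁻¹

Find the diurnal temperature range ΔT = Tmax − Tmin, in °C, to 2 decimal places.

10.49 °C

√ΔT = ET₀ / [0.0023 × 0.408 × Ra × (Tmean+17.8)] = 4.68 / (0.0023 × 13.5864 × 46.25) = 3.2382
ΔT = 3.2382² = 10.486 °C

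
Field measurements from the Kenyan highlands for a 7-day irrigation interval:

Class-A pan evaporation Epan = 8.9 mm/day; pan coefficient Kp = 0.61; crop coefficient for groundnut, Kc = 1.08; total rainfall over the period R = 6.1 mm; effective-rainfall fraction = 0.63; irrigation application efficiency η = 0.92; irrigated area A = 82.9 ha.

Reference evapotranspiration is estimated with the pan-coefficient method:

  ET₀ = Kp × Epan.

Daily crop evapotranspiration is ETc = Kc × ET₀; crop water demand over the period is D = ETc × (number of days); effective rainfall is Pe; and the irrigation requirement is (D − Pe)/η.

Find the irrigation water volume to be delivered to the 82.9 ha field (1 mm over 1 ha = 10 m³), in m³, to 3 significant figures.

ET₀ = 0.61 × 8.9 = 5.4290 mm/d
ETc = Kc × ET₀ = 1.08 × 5.4290 = 5.8633 mm/d
Crop demand D = ETc × 7 d = 5.8633 × 7 = 41.043 mm
Pe = 0.63 × 6.1 = 3.843 mm
D − Pe = 41.043 − 3.843 = 37.200 mm
Gross irrigation = 37.200 / 0.92 = 40.435 mm
Volume = 40.435 mm × 82.9 ha × 10 = 33520.6 m³

33500 m³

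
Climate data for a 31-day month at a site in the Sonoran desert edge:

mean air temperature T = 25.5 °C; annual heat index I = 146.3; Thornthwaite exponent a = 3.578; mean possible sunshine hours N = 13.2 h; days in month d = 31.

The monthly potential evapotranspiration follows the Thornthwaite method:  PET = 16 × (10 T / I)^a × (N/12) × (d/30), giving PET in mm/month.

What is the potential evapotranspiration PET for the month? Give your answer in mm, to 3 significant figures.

133 mm

10T/I = 10 × 25.5 / 146.3 = 1.7430
(10T/I)^a = 1.7430^3.578 = 7.3007
Uncorrected PET = 16 × 7.3007 = 116.811 mm
Correction = (N/12)(d/30) = (13.2/12)(31/30) = 1.1367
PET = 116.811 × 1.1367 = 132.779 mm/month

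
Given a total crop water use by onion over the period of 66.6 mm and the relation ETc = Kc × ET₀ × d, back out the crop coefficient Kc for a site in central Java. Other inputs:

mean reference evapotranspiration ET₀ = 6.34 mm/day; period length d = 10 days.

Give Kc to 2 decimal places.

1.05

ETc = Kc × ET₀ × d  ⇒  Kc = ETc / (ET₀ × d)
Kc = 66.6 / (6.34 × 10) = 66.6 / 63.40 = 1.0505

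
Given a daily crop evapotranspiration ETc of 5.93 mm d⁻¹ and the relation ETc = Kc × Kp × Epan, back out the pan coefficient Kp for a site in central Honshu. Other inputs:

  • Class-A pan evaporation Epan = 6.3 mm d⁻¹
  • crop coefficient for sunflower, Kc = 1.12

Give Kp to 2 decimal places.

0.84

ETc = Kc × Kp × Epan  ⇒  Kp = ETc / (Kc × Epan)
Kp = 5.93 / (1.12 × 6.3) = 5.93 / 7.056 = 0.8404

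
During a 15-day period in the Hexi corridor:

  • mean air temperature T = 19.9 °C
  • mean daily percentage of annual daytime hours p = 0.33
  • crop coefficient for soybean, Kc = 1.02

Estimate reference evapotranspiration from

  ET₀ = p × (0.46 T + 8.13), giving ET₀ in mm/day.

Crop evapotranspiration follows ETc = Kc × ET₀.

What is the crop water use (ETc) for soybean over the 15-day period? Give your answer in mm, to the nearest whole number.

ET₀ = 0.33 × (0.46 × 19.9 + 8.13) = 0.33 × 17.284 = 5.7037 mm/d
ETc = Kc × ET₀ = 1.02 × 5.7037 = 5.8178 mm/d
Over 15 days: 5.8178 × 15 = 87.267 mm

87 mm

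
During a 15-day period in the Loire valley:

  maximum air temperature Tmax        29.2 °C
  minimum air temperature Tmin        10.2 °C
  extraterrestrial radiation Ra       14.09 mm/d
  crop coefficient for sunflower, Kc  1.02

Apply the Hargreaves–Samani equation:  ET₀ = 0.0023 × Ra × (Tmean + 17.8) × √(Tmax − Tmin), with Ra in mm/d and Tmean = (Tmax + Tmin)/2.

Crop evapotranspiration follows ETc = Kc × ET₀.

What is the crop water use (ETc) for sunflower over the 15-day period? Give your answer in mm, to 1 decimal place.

Tmean = (29.2 + 10.2)/2 = 19.70 °C
ET₀ = 0.0023 × 14.09 × (19.70 + 17.8) × √19.0 = 0.0023 × 14.09 × 37.50 × 4.3589 = 5.2972 mm/d
ETc = Kc × ET₀ = 1.02 × 5.2972 = 5.4031 mm/d
Over 15 days: 5.4031 × 15 = 81.047 mm

81.0 mm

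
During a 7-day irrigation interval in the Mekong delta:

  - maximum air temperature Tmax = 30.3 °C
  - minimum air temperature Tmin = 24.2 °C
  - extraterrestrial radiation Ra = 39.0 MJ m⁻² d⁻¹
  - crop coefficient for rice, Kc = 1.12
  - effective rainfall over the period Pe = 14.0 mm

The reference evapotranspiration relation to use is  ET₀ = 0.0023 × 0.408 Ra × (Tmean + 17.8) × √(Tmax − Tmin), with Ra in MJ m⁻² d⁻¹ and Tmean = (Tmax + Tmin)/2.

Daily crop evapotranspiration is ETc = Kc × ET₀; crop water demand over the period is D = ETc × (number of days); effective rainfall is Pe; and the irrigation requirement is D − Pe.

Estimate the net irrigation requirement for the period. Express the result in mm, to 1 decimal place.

Tmean = (30.3 + 24.2)/2 = 27.25 °C
0.408 Ra = 0.408 × 39.0 = 15.9120 mm/d equivalent
ET₀ = 0.0023 × 15.9120 × (27.25 + 17.8) × √6.1 = 0.0023 × 15.9120 × 45.05 × 2.4698 = 4.0720 mm/d
ETc = Kc × ET₀ = 1.12 × 4.0720 = 4.5606 mm/d
Crop demand D = ETc × 7 d = 4.5606 × 7 = 31.924 mm
D − Pe = 31.924 − 14.0 = 17.924 mm

17.9 mm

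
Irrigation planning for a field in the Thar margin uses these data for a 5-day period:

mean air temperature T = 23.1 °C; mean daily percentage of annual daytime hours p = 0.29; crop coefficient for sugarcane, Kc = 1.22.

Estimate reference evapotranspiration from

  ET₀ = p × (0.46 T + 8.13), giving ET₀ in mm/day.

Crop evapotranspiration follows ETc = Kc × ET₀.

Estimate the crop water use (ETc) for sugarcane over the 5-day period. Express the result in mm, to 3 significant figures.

33.2 mm

ET₀ = 0.29 × (0.46 × 23.1 + 8.13) = 0.29 × 18.756 = 5.4392 mm/d
ETc = Kc × ET₀ = 1.22 × 5.4392 = 6.6358 mm/d
Over 5 days: 6.6358 × 5 = 33.179 mm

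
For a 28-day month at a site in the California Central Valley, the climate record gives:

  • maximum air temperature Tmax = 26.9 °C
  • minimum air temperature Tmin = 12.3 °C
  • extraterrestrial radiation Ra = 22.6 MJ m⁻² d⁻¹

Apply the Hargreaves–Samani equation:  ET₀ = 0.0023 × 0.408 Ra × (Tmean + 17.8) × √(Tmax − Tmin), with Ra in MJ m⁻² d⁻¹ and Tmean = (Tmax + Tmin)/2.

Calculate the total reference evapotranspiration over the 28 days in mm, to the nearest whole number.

Tmean = (26.9 + 12.3)/2 = 19.60 °C
0.408 Ra = 0.408 × 22.6 = 9.2208 mm/d equivalent
ET₀ = 0.0023 × 9.2208 × (19.60 + 17.8) × √14.6 = 0.0023 × 9.2208 × 37.40 × 3.8210 = 3.0307 mm/d
Over 28 days: 3.0307 × 28 = 84.860 mm

85 mm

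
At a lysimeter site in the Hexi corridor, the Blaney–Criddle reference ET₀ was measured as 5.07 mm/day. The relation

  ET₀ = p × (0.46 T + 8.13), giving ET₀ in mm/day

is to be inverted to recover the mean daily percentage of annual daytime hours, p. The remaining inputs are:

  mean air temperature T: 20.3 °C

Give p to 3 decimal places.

p = ET₀ / (0.46 T + 8.13) = 5.07 / (0.46 × 20.3 + 8.13) = 5.07 / 17.468 = 0.2902

0.290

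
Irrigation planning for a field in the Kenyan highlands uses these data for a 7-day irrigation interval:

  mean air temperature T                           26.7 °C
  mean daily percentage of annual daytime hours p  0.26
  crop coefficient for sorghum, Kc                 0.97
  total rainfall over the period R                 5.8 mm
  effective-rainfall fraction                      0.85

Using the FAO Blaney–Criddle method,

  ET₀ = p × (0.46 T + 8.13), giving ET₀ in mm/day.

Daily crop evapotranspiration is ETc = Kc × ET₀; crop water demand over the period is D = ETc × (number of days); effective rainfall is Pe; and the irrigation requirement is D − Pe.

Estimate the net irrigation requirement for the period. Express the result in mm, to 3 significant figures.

31.1 mm

ET₀ = 0.26 × (0.46 × 26.7 + 8.13) = 0.26 × 20.412 = 5.3071 mm/d
ETc = Kc × ET₀ = 0.97 × 5.3071 = 5.1479 mm/d
Crop demand D = ETc × 7 d = 5.1479 × 7 = 36.035 mm
Pe = 0.85 × 5.8 = 4.930 mm
D − Pe = 36.035 − 4.930 = 31.105 mm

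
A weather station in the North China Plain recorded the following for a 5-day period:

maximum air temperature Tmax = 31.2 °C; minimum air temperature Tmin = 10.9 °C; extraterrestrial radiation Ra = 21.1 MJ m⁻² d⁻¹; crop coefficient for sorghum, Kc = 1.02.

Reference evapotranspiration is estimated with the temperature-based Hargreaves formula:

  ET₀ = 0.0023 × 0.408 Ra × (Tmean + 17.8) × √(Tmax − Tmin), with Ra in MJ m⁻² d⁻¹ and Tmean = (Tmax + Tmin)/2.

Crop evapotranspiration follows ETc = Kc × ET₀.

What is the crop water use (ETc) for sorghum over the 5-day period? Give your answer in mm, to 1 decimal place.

17.7 mm

Tmean = (31.2 + 10.9)/2 = 21.05 °C
0.408 Ra = 0.408 × 21.1 = 8.6088 mm/d equivalent
ET₀ = 0.0023 × 8.6088 × (21.05 + 17.8) × √20.3 = 0.0023 × 8.6088 × 38.85 × 4.5056 = 3.4659 mm/d
ETc = Kc × ET₀ = 1.02 × 3.4659 = 3.5352 mm/d
Over 5 days: 3.5352 × 5 = 17.676 mm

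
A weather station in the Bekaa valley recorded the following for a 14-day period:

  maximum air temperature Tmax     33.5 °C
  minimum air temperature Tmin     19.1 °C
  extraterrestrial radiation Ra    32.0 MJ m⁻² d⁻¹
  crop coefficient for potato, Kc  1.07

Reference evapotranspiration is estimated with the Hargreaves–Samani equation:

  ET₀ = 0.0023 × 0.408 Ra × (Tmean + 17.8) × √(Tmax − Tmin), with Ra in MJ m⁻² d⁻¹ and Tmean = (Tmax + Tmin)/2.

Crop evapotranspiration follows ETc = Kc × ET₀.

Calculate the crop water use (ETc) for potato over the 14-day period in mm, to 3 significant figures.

Tmean = (33.5 + 19.1)/2 = 26.30 °C
0.408 Ra = 0.408 × 32.0 = 13.0560 mm/d equivalent
ET₀ = 0.0023 × 13.0560 × (26.30 + 17.8) × √14.4 = 0.0023 × 13.0560 × 44.10 × 3.7947 = 5.0252 mm/d
ETc = Kc × ET₀ = 1.07 × 5.0252 = 5.3770 mm/d
Over 14 days: 5.3770 × 14 = 75.278 mm

75.3 mm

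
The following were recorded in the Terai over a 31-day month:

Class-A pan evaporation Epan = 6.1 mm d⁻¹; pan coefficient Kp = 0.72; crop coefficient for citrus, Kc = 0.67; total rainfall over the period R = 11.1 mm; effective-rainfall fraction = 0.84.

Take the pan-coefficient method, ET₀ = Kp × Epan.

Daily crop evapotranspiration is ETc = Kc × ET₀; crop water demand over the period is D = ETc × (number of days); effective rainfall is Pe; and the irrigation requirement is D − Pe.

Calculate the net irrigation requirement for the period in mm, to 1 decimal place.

81.9 mm

ET₀ = 0.72 × 6.1 = 4.3920 mm/d
ETc = Kc × ET₀ = 0.67 × 4.3920 = 2.9426 mm/d
Crop demand D = ETc × 31 d = 2.9426 × 31 = 91.221 mm
Pe = 0.84 × 11.1 = 9.324 mm
D − Pe = 91.221 − 9.324 = 81.897 mm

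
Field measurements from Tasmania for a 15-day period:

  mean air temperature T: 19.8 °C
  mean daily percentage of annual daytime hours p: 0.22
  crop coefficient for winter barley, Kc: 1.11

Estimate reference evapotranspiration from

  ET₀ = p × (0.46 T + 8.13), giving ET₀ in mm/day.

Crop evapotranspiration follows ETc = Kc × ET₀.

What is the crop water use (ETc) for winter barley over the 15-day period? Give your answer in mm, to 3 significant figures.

63.1 mm

ET₀ = 0.22 × (0.46 × 19.8 + 8.13) = 0.22 × 17.238 = 3.7924 mm/d
ETc = Kc × ET₀ = 1.11 × 3.7924 = 4.2096 mm/d
Over 15 days: 4.2096 × 15 = 63.144 mm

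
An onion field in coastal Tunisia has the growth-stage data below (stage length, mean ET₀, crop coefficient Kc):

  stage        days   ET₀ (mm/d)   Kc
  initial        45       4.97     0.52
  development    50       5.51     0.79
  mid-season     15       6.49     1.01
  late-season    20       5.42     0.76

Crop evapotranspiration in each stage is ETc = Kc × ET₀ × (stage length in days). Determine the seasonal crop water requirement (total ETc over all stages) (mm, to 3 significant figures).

515 mm

initial: 0.52 × 4.97 × 45 = 116.30 mm
development: 0.79 × 5.51 × 50 = 217.65 mm
mid-season: 1.01 × 6.49 × 15 = 98.32 mm
late-season: 0.76 × 5.42 × 20 = 82.38 mm
Seasonal total = 514.65 mm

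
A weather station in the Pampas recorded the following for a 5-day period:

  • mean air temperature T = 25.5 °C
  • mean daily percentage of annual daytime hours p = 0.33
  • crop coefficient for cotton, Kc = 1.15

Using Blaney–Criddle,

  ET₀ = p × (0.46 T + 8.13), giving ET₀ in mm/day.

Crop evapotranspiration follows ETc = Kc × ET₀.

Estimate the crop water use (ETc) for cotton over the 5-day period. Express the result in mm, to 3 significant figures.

ET₀ = 0.33 × (0.46 × 25.5 + 8.13) = 0.33 × 19.860 = 6.5538 mm/d
ETc = Kc × ET₀ = 1.15 × 6.5538 = 7.5369 mm/d
Over 5 days: 7.5369 × 5 = 37.685 mm

37.7 mm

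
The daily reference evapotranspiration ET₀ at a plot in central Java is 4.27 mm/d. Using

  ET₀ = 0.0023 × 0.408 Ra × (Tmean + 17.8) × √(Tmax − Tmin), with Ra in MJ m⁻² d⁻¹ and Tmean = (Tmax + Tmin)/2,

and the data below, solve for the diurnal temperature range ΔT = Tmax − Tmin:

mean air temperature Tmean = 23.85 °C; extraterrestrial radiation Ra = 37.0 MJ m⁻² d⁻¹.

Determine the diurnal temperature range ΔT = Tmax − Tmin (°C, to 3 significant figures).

√ΔT = ET₀ / [0.0023 × 0.408 × Ra × (Tmean+17.8)] = 4.27 / (0.0023 × 15.0960 × 41.65) = 2.9527
ΔT = 2.9527² = 8.718 °C

8.72 °C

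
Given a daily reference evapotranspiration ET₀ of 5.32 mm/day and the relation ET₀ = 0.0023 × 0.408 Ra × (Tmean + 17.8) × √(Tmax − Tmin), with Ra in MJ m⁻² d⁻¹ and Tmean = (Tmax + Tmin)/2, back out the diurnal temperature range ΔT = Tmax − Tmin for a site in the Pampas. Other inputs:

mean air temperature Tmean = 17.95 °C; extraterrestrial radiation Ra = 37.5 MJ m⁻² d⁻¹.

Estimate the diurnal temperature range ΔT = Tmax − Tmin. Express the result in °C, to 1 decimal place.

17.9 °C

√ΔT = ET₀ / [0.0023 × 0.408 × Ra × (Tmean+17.8)] = 5.32 / (0.0023 × 15.3000 × 35.75) = 4.2288
ΔT = 4.2288² = 17.883 °C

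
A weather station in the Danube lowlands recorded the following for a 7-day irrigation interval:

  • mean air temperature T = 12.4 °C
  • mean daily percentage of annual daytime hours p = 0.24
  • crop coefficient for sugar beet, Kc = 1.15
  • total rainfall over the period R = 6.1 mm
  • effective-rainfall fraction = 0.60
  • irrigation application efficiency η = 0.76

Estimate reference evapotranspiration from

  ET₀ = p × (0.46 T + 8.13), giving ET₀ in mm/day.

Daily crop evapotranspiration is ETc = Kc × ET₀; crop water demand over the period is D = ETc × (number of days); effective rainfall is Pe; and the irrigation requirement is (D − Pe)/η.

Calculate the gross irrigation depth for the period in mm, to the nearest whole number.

ET₀ = 0.24 × (0.46 × 12.4 + 8.13) = 0.24 × 13.834 = 3.3202 mm/d
ETc = Kc × ET₀ = 1.15 × 3.3202 = 3.8182 mm/d
Crop demand D = ETc × 7 d = 3.8182 × 7 = 26.727 mm
Pe = 0.60 × 6.1 = 3.660 mm
D − Pe = 26.727 − 3.660 = 23.067 mm
Gross irrigation = 23.067 / 0.76 = 30.351 mm

30 mm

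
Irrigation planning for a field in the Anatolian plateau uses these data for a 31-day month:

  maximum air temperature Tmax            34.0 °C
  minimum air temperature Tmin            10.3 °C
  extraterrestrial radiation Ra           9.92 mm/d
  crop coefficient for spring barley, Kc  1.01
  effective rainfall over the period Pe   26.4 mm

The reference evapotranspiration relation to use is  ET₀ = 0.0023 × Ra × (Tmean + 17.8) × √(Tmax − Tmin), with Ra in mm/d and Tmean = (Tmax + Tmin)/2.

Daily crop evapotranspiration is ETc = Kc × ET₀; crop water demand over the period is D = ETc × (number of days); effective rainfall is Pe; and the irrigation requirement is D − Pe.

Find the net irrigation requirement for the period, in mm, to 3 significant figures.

113 mm

Tmean = (34.0 + 10.3)/2 = 22.15 °C
ET₀ = 0.0023 × 9.92 × (22.15 + 17.8) × √23.7 = 0.0023 × 9.92 × 39.95 × 4.8683 = 4.4375 mm/d
ETc = Kc × ET₀ = 1.01 × 4.4375 = 4.4819 mm/d
Crop demand D = ETc × 31 d = 4.4819 × 31 = 138.939 mm
D − Pe = 138.939 − 26.4 = 112.539 mm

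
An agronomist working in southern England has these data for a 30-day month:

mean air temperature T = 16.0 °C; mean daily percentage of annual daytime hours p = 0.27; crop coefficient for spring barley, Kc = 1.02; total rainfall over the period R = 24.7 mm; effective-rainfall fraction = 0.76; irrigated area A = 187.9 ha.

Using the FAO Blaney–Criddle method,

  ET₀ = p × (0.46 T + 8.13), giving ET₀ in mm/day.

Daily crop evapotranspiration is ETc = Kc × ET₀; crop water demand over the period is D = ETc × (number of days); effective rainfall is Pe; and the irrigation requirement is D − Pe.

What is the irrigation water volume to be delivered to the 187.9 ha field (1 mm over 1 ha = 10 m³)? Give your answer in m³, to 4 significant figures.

ET₀ = 0.27 × (0.46 × 16.0 + 8.13) = 0.27 × 15.490 = 4.1823 mm/d
ETc = Kc × ET₀ = 1.02 × 4.1823 = 4.2659 mm/d
Crop demand D = ETc × 30 d = 4.2659 × 30 = 127.977 mm
Pe = 0.76 × 24.7 = 18.772 mm
D − Pe = 127.977 − 18.772 = 109.205 mm
Volume = 109.205 mm × 187.9 ha × 10 = 205196.2 m³

205200 m³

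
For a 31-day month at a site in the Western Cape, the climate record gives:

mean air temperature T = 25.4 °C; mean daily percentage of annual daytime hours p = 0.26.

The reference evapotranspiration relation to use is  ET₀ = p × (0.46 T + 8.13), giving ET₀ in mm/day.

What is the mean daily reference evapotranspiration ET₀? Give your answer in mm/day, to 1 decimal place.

ET₀ = 0.26 × (0.46 × 25.4 + 8.13) = 0.26 × 19.814 = 5.1516 mm/d

5.2 mm/day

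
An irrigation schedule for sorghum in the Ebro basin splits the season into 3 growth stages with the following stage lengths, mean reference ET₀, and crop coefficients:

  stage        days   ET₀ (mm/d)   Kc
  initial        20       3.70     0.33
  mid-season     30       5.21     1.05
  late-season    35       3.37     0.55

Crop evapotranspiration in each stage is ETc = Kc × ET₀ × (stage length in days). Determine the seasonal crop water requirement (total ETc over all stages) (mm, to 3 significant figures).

initial: 0.33 × 3.70 × 20 = 24.42 mm
mid-season: 1.05 × 5.21 × 30 = 164.12 mm
late-season: 0.55 × 3.37 × 35 = 64.87 mm
Seasonal total = 253.41 mm

253 mm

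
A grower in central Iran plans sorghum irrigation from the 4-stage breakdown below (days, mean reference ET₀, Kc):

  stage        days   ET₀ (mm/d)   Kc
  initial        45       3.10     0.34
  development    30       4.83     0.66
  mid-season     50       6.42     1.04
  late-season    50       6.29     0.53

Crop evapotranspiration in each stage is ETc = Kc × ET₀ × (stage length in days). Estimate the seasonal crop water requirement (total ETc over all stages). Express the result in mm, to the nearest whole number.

644 mm

initial: 0.34 × 3.10 × 45 = 47.43 mm
development: 0.66 × 4.83 × 30 = 95.63 mm
mid-season: 1.04 × 6.42 × 50 = 333.84 mm
late-season: 0.53 × 6.29 × 50 = 166.69 mm
Seasonal total = 643.59 mm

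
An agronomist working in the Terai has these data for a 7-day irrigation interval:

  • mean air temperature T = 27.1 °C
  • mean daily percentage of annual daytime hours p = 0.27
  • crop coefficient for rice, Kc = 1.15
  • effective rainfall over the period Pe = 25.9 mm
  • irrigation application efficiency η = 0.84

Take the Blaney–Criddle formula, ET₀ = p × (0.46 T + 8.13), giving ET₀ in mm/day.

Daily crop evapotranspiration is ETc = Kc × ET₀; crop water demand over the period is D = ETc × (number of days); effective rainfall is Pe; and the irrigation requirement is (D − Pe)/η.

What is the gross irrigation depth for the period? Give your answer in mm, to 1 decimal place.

ET₀ = 0.27 × (0.46 × 27.1 + 8.13) = 0.27 × 20.596 = 5.5609 mm/d
ETc = Kc × ET₀ = 1.15 × 5.5609 = 6.3950 mm/d
Crop demand D = ETc × 7 d = 6.3950 × 7 = 44.765 mm
D − Pe = 44.765 − 25.9 = 18.865 mm
Gross irrigation = 18.865 / 0.84 = 22.458 mm

22.5 mm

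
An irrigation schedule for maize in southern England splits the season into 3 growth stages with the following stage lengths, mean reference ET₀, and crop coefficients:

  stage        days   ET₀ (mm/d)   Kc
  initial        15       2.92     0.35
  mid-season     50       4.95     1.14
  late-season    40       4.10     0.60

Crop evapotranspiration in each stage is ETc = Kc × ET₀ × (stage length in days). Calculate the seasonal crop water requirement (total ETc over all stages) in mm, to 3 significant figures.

396 mm

initial: 0.35 × 2.92 × 15 = 15.33 mm
mid-season: 1.14 × 4.95 × 50 = 282.15 mm
late-season: 0.60 × 4.10 × 40 = 98.40 mm
Seasonal total = 395.88 mm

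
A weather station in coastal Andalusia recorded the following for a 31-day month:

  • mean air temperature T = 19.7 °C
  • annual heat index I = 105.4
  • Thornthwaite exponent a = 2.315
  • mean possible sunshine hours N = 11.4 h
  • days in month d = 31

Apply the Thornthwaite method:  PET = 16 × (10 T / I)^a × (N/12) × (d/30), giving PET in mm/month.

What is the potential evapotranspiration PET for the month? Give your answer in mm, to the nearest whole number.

10T/I = 10 × 19.7 / 105.4 = 1.8691
(10T/I)^a = 1.8691^2.315 = 4.2543
Uncorrected PET = 16 × 4.2543 = 68.069 mm
Correction = (N/12)(d/30) = (11.4/12)(31/30) = 0.9817
PET = 68.069 × 0.9817 = 66.823 mm/month

67 mm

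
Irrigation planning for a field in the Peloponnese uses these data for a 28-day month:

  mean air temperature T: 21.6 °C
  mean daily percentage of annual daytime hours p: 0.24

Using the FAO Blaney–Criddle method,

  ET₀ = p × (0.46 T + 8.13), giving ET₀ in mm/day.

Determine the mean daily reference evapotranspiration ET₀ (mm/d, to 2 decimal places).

ET₀ = 0.24 × (0.46 × 21.6 + 8.13) = 0.24 × 18.066 = 4.3358 mm/d

4.34 mm/d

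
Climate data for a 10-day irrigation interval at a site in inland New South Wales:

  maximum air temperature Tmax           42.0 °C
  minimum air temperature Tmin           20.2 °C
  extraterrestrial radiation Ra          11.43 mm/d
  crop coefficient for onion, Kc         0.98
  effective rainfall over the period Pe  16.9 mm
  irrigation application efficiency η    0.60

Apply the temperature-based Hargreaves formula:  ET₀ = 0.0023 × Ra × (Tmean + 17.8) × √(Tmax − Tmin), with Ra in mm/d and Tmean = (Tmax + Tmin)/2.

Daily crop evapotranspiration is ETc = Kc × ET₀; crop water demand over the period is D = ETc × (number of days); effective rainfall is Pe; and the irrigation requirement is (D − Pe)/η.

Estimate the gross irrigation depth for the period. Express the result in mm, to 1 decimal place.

69.9 mm

Tmean = (42.0 + 20.2)/2 = 31.10 °C
ET₀ = 0.0023 × 11.43 × (31.10 + 17.8) × √21.8 = 0.0023 × 11.43 × 48.90 × 4.6690 = 6.0021 mm/d
ETc = Kc × ET₀ = 0.98 × 6.0021 = 5.8821 mm/d
Crop demand D = ETc × 10 d = 5.8821 × 10 = 58.821 mm
D − Pe = 58.821 − 16.9 = 41.921 mm
Gross irrigation = 41.921 / 0.60 = 69.868 mm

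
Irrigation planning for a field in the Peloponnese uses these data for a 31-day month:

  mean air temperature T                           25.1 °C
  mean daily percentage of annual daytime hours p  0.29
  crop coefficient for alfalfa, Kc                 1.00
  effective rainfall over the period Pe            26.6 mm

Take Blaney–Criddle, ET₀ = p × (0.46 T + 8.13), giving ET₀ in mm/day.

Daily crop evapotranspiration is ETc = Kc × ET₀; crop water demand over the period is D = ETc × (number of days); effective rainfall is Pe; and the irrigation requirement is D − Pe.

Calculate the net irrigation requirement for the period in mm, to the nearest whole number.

ET₀ = 0.29 × (0.46 × 25.1 + 8.13) = 0.29 × 19.676 = 5.7060 mm/d
ETc = Kc × ET₀ = 1.00 × 5.7060 = 5.7060 mm/d
Crop demand D = ETc × 31 d = 5.7060 × 31 = 176.886 mm
D − Pe = 176.886 − 26.6 = 150.286 mm

150 mm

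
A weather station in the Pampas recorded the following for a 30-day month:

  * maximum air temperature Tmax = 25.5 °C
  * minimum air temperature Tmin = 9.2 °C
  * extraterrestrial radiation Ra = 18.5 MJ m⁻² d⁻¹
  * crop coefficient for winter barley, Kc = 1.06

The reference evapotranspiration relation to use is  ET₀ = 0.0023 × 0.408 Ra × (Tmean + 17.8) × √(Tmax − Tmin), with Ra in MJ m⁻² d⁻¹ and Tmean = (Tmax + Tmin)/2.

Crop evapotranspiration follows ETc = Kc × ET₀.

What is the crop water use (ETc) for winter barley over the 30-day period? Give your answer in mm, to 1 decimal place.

Tmean = (25.5 + 9.2)/2 = 17.35 °C
0.408 Ra = 0.408 × 18.5 = 7.5480 mm/d equivalent
ET₀ = 0.0023 × 7.5480 × (17.35 + 17.8) × √16.3 = 0.0023 × 7.5480 × 35.15 × 4.0373 = 2.4636 mm/d
ETc = Kc × ET₀ = 1.06 × 2.4636 = 2.6114 mm/d
Over 30 days: 2.6114 × 30 = 78.342 mm

78.3 mm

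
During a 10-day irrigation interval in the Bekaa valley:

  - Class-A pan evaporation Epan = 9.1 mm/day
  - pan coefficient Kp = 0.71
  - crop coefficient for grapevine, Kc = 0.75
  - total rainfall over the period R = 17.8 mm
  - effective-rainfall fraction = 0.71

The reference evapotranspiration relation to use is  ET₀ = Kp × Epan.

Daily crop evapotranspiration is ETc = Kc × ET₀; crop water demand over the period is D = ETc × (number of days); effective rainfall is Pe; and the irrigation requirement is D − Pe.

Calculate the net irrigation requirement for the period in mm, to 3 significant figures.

35.8 mm

ET₀ = 0.71 × 9.1 = 6.4610 mm/d
ETc = Kc × ET₀ = 0.75 × 6.4610 = 4.8458 mm/d
Crop demand D = ETc × 10 d = 4.8458 × 10 = 48.458 mm
Pe = 0.71 × 17.8 = 12.638 mm
D − Pe = 48.458 − 12.638 = 35.820 mm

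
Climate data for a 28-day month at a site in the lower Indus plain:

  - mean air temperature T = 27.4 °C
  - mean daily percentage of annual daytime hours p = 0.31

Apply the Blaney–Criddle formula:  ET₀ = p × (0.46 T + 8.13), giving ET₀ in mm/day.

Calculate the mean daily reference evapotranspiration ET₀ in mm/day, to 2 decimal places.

6.43 mm/day

ET₀ = 0.31 × (0.46 × 27.4 + 8.13) = 0.31 × 20.734 = 6.4275 mm/d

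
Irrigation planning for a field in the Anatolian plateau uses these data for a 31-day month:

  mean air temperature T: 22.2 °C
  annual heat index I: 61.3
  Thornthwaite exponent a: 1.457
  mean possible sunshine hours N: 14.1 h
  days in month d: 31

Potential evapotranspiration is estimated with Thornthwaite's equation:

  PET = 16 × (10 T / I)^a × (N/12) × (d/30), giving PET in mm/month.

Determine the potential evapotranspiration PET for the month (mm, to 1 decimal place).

10T/I = 10 × 22.2 / 61.3 = 3.6215
(10T/I)^a = 3.6215^1.457 = 6.5208
Uncorrected PET = 16 × 6.5208 = 104.333 mm
Correction = (N/12)(d/30) = (14.1/12)(31/30) = 1.2142
PET = 104.333 × 1.2142 = 126.681 mm/month

126.7 mm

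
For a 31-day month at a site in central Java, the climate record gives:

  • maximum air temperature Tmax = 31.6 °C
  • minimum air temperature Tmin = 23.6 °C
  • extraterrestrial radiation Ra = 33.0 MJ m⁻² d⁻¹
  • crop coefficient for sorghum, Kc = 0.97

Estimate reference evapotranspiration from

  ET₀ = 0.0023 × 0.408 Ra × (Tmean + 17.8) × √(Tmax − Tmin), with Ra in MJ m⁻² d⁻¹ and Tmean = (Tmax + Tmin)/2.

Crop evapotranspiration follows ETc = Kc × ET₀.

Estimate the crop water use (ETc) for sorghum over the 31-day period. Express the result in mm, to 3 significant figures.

Tmean = (31.6 + 23.6)/2 = 27.60 °C
0.408 Ra = 0.408 × 33.0 = 13.4640 mm/d equivalent
ET₀ = 0.0023 × 13.4640 × (27.60 + 17.8) × √8.0 = 0.0023 × 13.4640 × 45.40 × 2.8284 = 3.9765 mm/d
ETc = Kc × ET₀ = 0.97 × 3.9765 = 3.8572 mm/d
Over 31 days: 3.8572 × 31 = 119.573 mm

120 mm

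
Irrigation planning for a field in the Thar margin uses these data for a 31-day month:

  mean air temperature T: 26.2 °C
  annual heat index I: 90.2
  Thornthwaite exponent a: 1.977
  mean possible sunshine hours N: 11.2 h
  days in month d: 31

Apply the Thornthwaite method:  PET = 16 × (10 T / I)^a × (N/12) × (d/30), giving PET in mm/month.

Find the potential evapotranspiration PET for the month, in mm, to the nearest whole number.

10T/I = 10 × 26.2 / 90.2 = 2.9047
(10T/I)^a = 2.9047^1.977 = 8.2329
Uncorrected PET = 16 × 8.2329 = 131.726 mm
Correction = (N/12)(d/30) = (11.2/12)(31/30) = 0.9644
PET = 131.726 × 0.9644 = 127.037 mm/month

127 mm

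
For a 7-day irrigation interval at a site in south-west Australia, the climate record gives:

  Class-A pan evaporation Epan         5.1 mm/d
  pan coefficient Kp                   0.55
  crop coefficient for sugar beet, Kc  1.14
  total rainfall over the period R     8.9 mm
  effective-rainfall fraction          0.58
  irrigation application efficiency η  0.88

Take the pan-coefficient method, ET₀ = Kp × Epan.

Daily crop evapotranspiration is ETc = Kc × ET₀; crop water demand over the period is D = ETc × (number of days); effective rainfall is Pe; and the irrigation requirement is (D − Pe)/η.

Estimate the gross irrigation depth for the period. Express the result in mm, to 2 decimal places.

ET₀ = 0.55 × 5.1 = 2.8050 mm/d
ETc = Kc × ET₀ = 1.14 × 2.8050 = 3.1977 mm/d
Crop demand D = ETc × 7 d = 3.1977 × 7 = 22.384 mm
Pe = 0.58 × 8.9 = 5.162 mm
D − Pe = 22.384 − 5.162 = 17.222 mm
Gross irrigation = 17.222 / 0.88 = 19.570 mm

19.57 mm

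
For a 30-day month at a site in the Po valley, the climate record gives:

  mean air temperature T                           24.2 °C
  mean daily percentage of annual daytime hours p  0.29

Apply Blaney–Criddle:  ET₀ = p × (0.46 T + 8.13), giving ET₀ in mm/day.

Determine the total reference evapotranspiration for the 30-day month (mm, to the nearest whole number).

ET₀ = 0.29 × (0.46 × 24.2 + 8.13) = 0.29 × 19.262 = 5.5860 mm/d
Monthly total = 5.5860 × 30 = 167.580 mm

168 mm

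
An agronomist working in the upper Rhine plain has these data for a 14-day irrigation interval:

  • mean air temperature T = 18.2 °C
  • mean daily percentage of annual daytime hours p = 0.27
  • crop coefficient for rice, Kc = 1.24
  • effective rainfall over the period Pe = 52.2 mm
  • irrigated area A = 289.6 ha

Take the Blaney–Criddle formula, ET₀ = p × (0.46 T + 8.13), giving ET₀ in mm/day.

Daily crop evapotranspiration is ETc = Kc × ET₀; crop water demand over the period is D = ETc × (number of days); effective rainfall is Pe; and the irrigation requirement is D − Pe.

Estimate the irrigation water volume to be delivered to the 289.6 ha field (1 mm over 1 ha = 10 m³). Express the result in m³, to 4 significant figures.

ET₀ = 0.27 × (0.46 × 18.2 + 8.13) = 0.27 × 16.502 = 4.4555 mm/d
ETc = Kc × ET₀ = 1.24 × 4.4555 = 5.5248 mm/d
Crop demand D = ETc × 14 d = 5.5248 × 14 = 77.347 mm
D − Pe = 77.347 − 52.2 = 25.147 mm
Volume = 25.147 mm × 289.6 ha × 10 = 72825.7 m³

72830 m³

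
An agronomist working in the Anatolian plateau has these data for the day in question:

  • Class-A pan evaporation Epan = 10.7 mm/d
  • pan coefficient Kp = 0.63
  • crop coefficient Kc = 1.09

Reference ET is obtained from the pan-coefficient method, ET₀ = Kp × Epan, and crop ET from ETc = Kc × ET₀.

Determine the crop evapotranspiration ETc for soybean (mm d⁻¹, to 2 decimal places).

7.35 mm d⁻¹

ET₀ = 0.63 × 10.7 = 6.7410 mm/d
ETc = Kc × ET₀ = 1.09 × 6.7410 = 7.3477 mm/d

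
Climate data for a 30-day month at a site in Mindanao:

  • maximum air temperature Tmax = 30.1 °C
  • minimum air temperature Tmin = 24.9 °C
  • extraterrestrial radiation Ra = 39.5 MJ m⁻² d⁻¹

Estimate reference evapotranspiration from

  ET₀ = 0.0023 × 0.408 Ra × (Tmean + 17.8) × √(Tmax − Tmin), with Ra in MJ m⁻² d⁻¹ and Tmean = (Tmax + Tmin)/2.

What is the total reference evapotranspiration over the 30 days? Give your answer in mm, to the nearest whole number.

Tmean = (30.1 + 24.9)/2 = 27.50 °C
0.408 Ra = 0.408 × 39.5 = 16.1160 mm/d equivalent
ET₀ = 0.0023 × 16.1160 × (27.50 + 17.8) × √5.2 = 0.0023 × 16.1160 × 45.30 × 2.2804 = 3.8291 mm/d
Over 30 days: 3.8291 × 30 = 114.873 mm

115 mm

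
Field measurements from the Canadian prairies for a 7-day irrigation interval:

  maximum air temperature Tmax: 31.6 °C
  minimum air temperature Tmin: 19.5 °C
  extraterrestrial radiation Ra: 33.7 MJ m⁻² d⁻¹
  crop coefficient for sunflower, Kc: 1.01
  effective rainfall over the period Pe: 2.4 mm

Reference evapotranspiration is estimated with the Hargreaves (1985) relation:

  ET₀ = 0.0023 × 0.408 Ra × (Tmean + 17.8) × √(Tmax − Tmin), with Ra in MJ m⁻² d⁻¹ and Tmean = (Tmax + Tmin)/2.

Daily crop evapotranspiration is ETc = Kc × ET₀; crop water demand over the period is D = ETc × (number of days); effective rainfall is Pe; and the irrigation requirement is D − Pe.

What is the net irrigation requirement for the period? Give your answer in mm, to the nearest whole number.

Tmean = (31.6 + 19.5)/2 = 25.55 °C
0.408 Ra = 0.408 × 33.7 = 13.7496 mm/d equivalent
ET₀ = 0.0023 × 13.7496 × (25.55 + 17.8) × √12.1 = 0.0023 × 13.7496 × 43.35 × 3.4785 = 4.7687 mm/d
ETc = Kc × ET₀ = 1.01 × 4.7687 = 4.8164 mm/d
Crop demand D = ETc × 7 d = 4.8164 × 7 = 33.715 mm
D − Pe = 33.715 − 2.4 = 31.315 mm

31 mm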